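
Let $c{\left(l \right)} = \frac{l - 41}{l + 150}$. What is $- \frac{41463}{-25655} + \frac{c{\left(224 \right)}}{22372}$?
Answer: $\frac{7080222921}{4380789160} \approx 1.6162$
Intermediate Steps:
$c{\left(l \right)} = \frac{-41 + l}{150 + l}$
$- \frac{41463}{-25655} + \frac{c{\left(224 \right)}}{22372} = - \frac{41463}{-25655} + \frac{\frac{1}{150 + 224} \left(-41 + 224\right)}{22372} = \left(-41463\right) \left(- \frac{1}{25655}\right) + \frac{1}{374} \cdot 183 \cdot \frac{1}{22372} = \frac{41463}{25655} + \frac{1}{374} \cdot 183 \cdot \frac{1}{22372} = \frac{41463}{25655} + \frac{183}{374} \cdot \frac{1}{22372} = \frac{41463}{25655} + \frac{183}{8367128} = \frac{7080222921}{4380789160}$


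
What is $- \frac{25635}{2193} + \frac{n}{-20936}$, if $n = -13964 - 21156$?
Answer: $- \frac{19153175}{1913027} \approx -10.012$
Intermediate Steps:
$n = -35120$
$- \frac{25635}{2193} + \frac{n}{-20936} = - \frac{25635}{2193} - \frac{35120}{-20936} = \left(-25635\right) \frac{1}{2193} - - \frac{4390}{2617} = - \frac{8545}{731} + \frac{4390}{2617} = - \frac{19153175}{1913027}$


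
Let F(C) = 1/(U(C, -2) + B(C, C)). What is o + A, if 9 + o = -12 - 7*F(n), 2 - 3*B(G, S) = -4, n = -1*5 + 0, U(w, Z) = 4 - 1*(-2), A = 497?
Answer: 3801/8 ≈ 475.13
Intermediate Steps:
U(w, Z) = 6 (U(w, Z) = 4 + 2 = 6)
n = -5 (n = -5 + 0 = -5)
B(G, S) = 2 (B(G, S) = 2/3 - 1/3*(-4) = 2/3 + 4/3 = 2)
F(C) = 1/8 (F(C) = 1/(6 + 2) = 1/8)
o = -175/8 (o = -9 + (-12 - 7*1/8) = -9 + (-12 - 7/8) = -9 - 103/8 = -175/8 ≈ -21.875)
o + A = -175/8 + 497 = 3801/8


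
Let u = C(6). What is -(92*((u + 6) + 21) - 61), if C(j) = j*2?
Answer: -3527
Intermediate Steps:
C(j) = 2*j
u = 12 (u = 2*6 = 12)
-(92*((u + 6) + 21) - 61) = -(92*((12 + 6) + 21) - 61) = -(92*(18 + 21) - 61) = -(92*39 - 61) = -(3588 - 61) = -1*3527 = -3527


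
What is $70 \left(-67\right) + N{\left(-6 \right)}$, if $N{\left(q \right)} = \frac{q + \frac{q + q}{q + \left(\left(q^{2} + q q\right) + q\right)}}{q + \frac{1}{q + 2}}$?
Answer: $- \frac{586126}{125} \approx -4689.0$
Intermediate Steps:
$N{\left(q \right)} = \frac{q + \frac{2 q}{2 q + 2 q^{2}}}{q + \frac{1}{2 + q}}$ ($N{\left(q \right)} = \frac{q + \frac{2 q}{q + \left(\left(q^{2} + q^{2}\right) + q\right)}}{q + \frac{1}{2 + q}} = \frac{q + \frac{2 q}{q + \left(2 q^{2} + q\right)}}{q + \frac{1}{2 + q}} = \frac{q + \frac{2 q}{q + \left(q + 2 q^{2}\right)}}{q + \frac{1}{2 + q}} = \frac{q + \frac{2 q}{2 q + 2 q^{2}}}{q + \frac{1}{2 + q}}$)
$70 \left(-67\right) + N{\left(-6 \right)} = 70 \left(-67\right) + \frac{2 + \left(-6\right)^{3} + 3 \left(-6\right) + 3 \left(-6\right)^{2}}{1 + \left(-6\right)^{3} + 3 \left(-6\right) + 3 \left(-6\right)^{2}} = -4690 + \frac{2 - 216 - 18 + 3 \cdot 36}{1 - 216 - 18 + 3 \cdot 36} = -4690 + \frac{2 - 216 - 18 + 108}{1 - 216 - 18 + 108} = -4690 + \frac{1}{-125} \left(-124\right) = -4690 - - \frac{124}{125} = -4690 + \frac{124}{125} = - \frac{586126}{125}$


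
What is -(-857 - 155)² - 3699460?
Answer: -4723604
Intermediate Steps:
-(-857 - 155)² - 3699460 = -1*(-1012)² - 3699460 = -1*1024144 - 3699460 = -1024144 - 3699460 = -4723604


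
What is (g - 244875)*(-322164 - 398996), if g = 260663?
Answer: -11385674080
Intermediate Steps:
(g - 244875)*(-322164 - 398996) = (260663 - 244875)*(-322164 - 398996) = 15788*(-721160) = -11385674080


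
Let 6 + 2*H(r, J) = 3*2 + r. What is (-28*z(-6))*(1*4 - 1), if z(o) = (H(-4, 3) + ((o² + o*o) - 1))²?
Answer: -399924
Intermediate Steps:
H(r, J) = r/2 (H(r, J) = -3 + (3*2 + r)/2 = -3 + (6 + r)/2 = -3 + (3 + r/2) = r/2)
z(o) = (-3 + 2*o²)² (z(o) = ((½)*(-4) + ((o² + o*o) - 1))² = (-2 + ((o² + o²) - 1))² = (-2 + (2*o² - 1))² = (-2 + (-1 + 2*o²))² = (-3 + 2*o²)²)
(-28*z(-6))*(1*4 - 1) = (-28*(-3 + 2*(-6)²)²)*(1*4 - 1) = (-28*(-3 + 2*36)²)*(4 - 1) = -28*(-3 + 72)²*3 = -28*69²*3 = -28*4761*3 = -133308*3 = -399924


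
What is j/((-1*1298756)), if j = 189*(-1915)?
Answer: 361935/1298756 ≈ 0.27868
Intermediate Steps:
j = -361935
j/((-1*1298756)) = -361935/((-1*1298756)) = -361935/(-1298756) = -361935*(-1/1298756) = 361935/1298756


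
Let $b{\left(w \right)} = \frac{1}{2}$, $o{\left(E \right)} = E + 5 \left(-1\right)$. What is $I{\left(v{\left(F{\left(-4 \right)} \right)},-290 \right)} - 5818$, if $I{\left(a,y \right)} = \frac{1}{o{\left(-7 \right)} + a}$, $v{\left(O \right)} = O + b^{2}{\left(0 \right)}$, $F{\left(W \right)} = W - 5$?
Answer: $- \frac{482898}{83} \approx -5818.0$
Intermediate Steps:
$o{\left(E \right)} = -5 + E$ ($o{\left(E \right)} = E - 5 = -5 + E$)
$b{\left(w \right)} = \frac{1}{2}$
$F{\left(W \right)} = -5 + W$
$v{\left(O \right)} = \frac{1}{4} + O$ ($v{\left(O \right)} = O + \left(\frac{1}{2}\right)^{2} = O + \frac{1}{4} = \frac{1}{4} + O$)
$I{\left(a,y \right)} = \frac{1}{-12 + a}$ ($I{\left(a,y \right)} = \frac{1}{\left(-5 - 7\right) + a} = \frac{1}{-12 + a}$)
$I{\left(v{\left(F{\left(-4 \right)} \right)},-290 \right)} - 5818 = \frac{1}{-12 + \left(\frac{1}{4} - 9\right)} - 5818 = \frac{1}{-12 - \frac{35}{4}} - 5818 = \frac{1}{- \frac{83}{4}} - 5818 = - \frac{4}{83} - 5818 = - \frac{482898}{83}$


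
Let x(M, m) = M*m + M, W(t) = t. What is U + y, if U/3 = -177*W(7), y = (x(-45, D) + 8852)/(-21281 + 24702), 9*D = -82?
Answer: -12706640/3421 ≈ -3714.3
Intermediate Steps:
D = -82/9 (D = (⅑)*(-82) = -82/9 ≈ -9.1111)
x(M, m) = M + M*m
y = 9217/3421 (y = (-45*(1 - 82/9) + 8852)/(-21281 + 24702) = (-45*(-73/9) + 8852)/3421 = (365 + 8852)*(1/3421) = 9217*(1/3421) = 9217/3421 ≈ 2.6942)
U = -3717 (U = 3*(-177*7) = 3*(-1239) = -3717)
U + y = -3717 + 9217/3421 = -12706640/3421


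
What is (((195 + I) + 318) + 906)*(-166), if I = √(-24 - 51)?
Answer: -235554 - 830*I*√3 ≈ -2.3555e+5 - 1437.6*I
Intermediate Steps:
I = 5*I*√3 (I = √(-75) = 5*I*√3 ≈ 8.6602*I)
(((195 + I) + 318) + 906)*(-166) = (((195 + 5*I*√3) + 318) + 906)*(-166) = ((513 + 5*I*√3) + 906)*(-166) = (1419 + 5*I*√3)*(-166) = -235554 - 830*I*√3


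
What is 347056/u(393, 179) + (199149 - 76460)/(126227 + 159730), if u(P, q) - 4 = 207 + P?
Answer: 208649573/362853 ≈ 575.03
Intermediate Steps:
u(P, q) = 211 + P (u(P, q) = 4 + (207 + P) = 211 + P)
347056/u(393, 179) + (199149 - 76460)/(126227 + 159730) = 347056/(211 + 393) + (199149 - 76460)/(126227 + 159730) = 347056/604 + 122689/285957 = 347056*(1/604) + 122689*(1/285957) = 86764/151 + 1031/2403 = 208649573/362853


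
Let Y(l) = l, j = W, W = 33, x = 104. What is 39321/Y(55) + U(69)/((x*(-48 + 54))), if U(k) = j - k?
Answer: 2044527/2860 ≈ 714.87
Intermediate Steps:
j = 33
U(k) = 33 - k
39321/Y(55) + U(69)/((x*(-48 + 54))) = 39321/55 + (33 - 1*69)/((104*(-48 + 54))) = 39321*(1/55) + (33 - 69)/((104*6)) = 39321/55 - 36/624 = 39321/55 - 36*1/624 = 39321/55 - 3/52 = 2044527/2860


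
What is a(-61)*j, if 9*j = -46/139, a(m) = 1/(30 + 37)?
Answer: -46/83817 ≈ -0.00054881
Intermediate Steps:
a(m) = 1/67
j = -46/1251 (j = (-46/139)/9 = (-46*1/139)/9 = (1/9)*(-46/139) = -46/1251 ≈ -0.036771)
a(-61)*j = (1/67)*(-46/1251) = -46/83817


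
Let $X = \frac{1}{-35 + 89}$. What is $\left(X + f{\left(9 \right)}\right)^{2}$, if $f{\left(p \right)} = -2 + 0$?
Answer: $\frac{11449}{2916} \approx 3.9263$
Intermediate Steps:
$X = \frac{1}{54} \approx 0.018519$
$f{\left(p \right)} = -2$
$\left(X + f{\left(9 \right)}\right)^{2} = \left(\frac{1}{54} - 2\right)^{2} = \left(- \frac{107}{54}\right)^{2} = \frac{11449}{2916}$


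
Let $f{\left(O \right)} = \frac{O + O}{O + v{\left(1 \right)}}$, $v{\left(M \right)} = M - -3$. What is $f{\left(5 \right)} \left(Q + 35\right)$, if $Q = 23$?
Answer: $\frac{580}{9} \approx 64.444$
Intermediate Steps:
$v{\left(M \right)} = 3 + M$ ($v{\left(M \right)} = M + 3 = 3 + M$)
$f{\left(O \right)} = \frac{2 O}{4 + O}$ ($f{\left(O \right)} = \frac{O + O}{O + \left(3 + 1\right)} = \frac{2 O}{O + 4} = \frac{2 O}{4 + O}$)
$f{\left(5 \right)} \left(Q + 35\right) = 2 \cdot 5 \frac{1}{4 + 5} \left(23 + 35\right) = 2 \cdot 5 \cdot \frac{1}{9} \cdot 58 = \frac{10}{9} \cdot 58 = \frac{580}{9}$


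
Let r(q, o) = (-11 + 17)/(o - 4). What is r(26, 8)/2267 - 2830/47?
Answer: -12831079/213098 ≈ -60.212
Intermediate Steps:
r(q, o) = 6/(-4 + o)
r(26, 8)/2267 - 2830/47 = (6/(-4 + 8))/2267 - 2830/47 = (6/4)*(1/2267) - 2830*1/47 = (6*(¼))*(1/2267) - 2830/47 = (3/2)*(1/2267) - 2830/47 = 3/4534 - 2830/47 = -12831079/213098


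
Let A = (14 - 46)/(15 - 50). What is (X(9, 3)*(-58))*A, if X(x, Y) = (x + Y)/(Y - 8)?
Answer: 22272/175 ≈ 127.27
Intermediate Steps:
X(x, Y) = (Y + x)/(-8 + Y)
A = 32/35 (A = -32/(-35) = -32*(-1/35) = 32/35 ≈ 0.91429)
(X(9, 3)*(-58))*A = (((3 + 9)/(-8 + 3))*(-58))*(32/35) = ((12/(-5))*(-58))*(32/35) = (-⅕*12*(-58))*(32/35) = -12/5*(-58)*(32/35) = (696/5)*(32/35) = 22272/175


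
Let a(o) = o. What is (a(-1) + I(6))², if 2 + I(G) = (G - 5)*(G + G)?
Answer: 81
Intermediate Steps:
I(G) = -2 + 2*G*(-5 + G) (I(G) = -2 + (G - 5)*(G + G) = -2 + (-5 + G)*(2*G) = -2 + 2*G*(-5 + G))
(a(-1) + I(6))² = (-1 + (-2 - 10*6 + 2*6²))² = (-1 + (-2 - 60 + 2*36))² = (-1 + (-2 - 60 + 72))² = (-1 + 10)² = 9² = 81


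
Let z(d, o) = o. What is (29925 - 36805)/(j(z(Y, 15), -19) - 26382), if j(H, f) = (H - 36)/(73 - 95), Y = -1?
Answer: 151360/580383 ≈ 0.26079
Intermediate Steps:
j(H, f) = 18/11 - H/22 (j(H, f) = (-36 + H)/(-22) = (-36 + H)*(-1/22) = 18/11 - H/22)
(29925 - 36805)/(j(z(Y, 15), -19) - 26382) = (29925 - 36805)/((18/11 - 1/22*15) - 26382) = -6880/((18/11 - 15/22) - 26382) = -6880/(21/22 - 26382) = -6880/(-580383/22) = -6880*(-22/580383) = 151360/580383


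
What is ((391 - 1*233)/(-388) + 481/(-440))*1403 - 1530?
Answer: -155144311/42680 ≈ -3635.1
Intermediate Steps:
((391 - 1*233)/(-388) + 481/(-440))*1403 - 1530 = ((391 - 233)*(-1/388) + 481*(-1/440))*1403 - 1530 = (158*(-1/388) - 481/440)*1403 - 1530 = (-79/194 - 481/440)*1403 - 1530 = -64037/42680*1403 - 1530 = -89843911/42680 - 1530 = -155144311/42680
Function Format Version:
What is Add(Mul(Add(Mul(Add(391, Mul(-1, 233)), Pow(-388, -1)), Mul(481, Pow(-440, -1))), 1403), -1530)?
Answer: Rational(-155144311, 42680) ≈ -3635.1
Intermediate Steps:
Add(Mul(Add(Mul(Add(391, Mul(-1, 233)), Pow(-388, -1)), Mul(481, Pow(-440, -1))), 1403), -1530) = Add(Mul(Add(Mul(Add(391, -233), Rational(-1, 388)), Mul(481, Rational(-1, 440))), 1403), -1530) = Add(Mul(Add(Mul(158, Rational(-1, 388)), Rational(-481, 440)), 1403), -1530) = Add(Mul(Add(Rational(-79, 194), Rational(-481, 440)), 1403), -1530) = Add(Mul(Rational(-64037, 42680), 1403), -1530) = Add(Rational(-89843911, 42680), -1530) = Rational(-155144311, 42680)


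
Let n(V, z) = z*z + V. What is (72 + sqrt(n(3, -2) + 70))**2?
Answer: (72 + sqrt(77))**2 ≈ 6524.6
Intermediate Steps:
n(V, z) = V + z**2 (n(V, z) = z**2 + V = V + z**2)
(72 + sqrt(n(3, -2) + 70))**2 = (72 + sqrt((3 + (-2)**2) + 70))**2 = (72 + sqrt((3 + 4) + 70))**2 = (72 + sqrt(7 + 70))**2 = (72 + sqrt(77))**2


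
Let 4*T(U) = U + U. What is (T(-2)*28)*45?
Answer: -1260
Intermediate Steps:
T(U) = U/2 (T(U) = (U + U)/4 = (2*U)/4 = U/2)
(T(-2)*28)*45 = (((½)*(-2))*28)*45 = -1*28*45 = -28*45 = -1260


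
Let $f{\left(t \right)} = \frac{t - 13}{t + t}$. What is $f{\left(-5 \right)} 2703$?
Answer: $\frac{24327}{5} \approx 4865.4$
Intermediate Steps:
$f{\left(t \right)} = \frac{-13 + t}{2 t}$
$f{\left(-5 \right)} 2703 = \frac{-13 - 5}{2 \left(-5\right)} 2703 = \frac{1}{2} \left(- \frac{1}{5}\right) \left(-18\right) 2703 = \frac{9}{5} \cdot 2703 = \frac{24327}{5}$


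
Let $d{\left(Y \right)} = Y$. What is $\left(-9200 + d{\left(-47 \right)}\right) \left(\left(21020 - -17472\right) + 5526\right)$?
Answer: $-407034446$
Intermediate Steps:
$\left(-9200 + d{\left(-47 \right)}\right) \left(\left(21020 - -17472\right) + 5526\right) = \left(-9200 - 47\right) \left(\left(21020 - -17472\right) + 5526\right) = - 9247 \left(\left(21020 + 17472\right) + 5526\right) = - 9247 \left(38492 + 5526\right) = \left(-9247\right) 44018 = -407034446$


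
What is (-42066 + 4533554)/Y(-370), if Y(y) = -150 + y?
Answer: -561436/65 ≈ -8637.5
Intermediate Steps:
(-42066 + 4533554)/Y(-370) = (-42066 + 4533554)/(-150 - 370) = 4491488/(-520) = 4491488*(-1/520) = -561436/65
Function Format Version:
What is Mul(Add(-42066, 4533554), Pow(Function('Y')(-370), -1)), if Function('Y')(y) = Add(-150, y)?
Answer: Rational(-561436, 65) ≈ -8637.5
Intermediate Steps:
Mul(Add(-42066, 4533554), Pow(Function('Y')(-370), -1)) = Mul(Add(-42066, 4533554), Pow(Add(-150, -370), -1)) = Mul(4491488, Pow(-520, -1)) = Mul(4491488, Rational(-1, 520)) = Rational(-561436, 65)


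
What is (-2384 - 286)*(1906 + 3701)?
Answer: -14970690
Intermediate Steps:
(-2384 - 286)*(1906 + 3701) = -2670*5607 = -14970690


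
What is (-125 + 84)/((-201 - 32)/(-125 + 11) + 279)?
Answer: -4674/32039 ≈ -0.14588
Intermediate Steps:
(-125 + 84)/((-201 - 32)/(-125 + 11) + 279) = -41/(-233/(-114) + 279) = -41/(-233*(-1/114) + 279) = -41/(233/114 + 279) = -41/32039/114 = -41*114/32039 = -4674/32039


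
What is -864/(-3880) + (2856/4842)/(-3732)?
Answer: 81258833/365171535 ≈ 0.22252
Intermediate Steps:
-864/(-3880) + (2856/4842)/(-3732) = -864*(-1/3880) + (2856*(1/4842))*(-1/3732) = 108/485 + (476/807)*(-1/3732) = 108/485 - 119/752931 = 81258833/365171535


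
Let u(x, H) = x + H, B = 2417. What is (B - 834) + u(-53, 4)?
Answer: 1534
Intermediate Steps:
u(x, H) = H + x
(B - 834) + u(-53, 4) = (2417 - 834) + (4 - 53) = 1583 - 49 = 1534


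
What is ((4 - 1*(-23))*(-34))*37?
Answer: -33966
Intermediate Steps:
((4 - 1*(-23))*(-34))*37 = ((4 + 23)*(-34))*37 = (27*(-34))*37 = -918*37 = -33966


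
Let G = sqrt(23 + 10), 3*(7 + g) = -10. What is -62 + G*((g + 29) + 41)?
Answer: -62 + 179*sqrt(33)/3 ≈ 280.76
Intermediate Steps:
g = -31/3 (g = -7 + (1/3)*(-10) = -7 - 10/3 = -31/3 ≈ -10.333)
G = sqrt(33) ≈ 5.7446
-62 + G*((g + 29) + 41) = -62 + sqrt(33)*((-31/3 + 29) + 41) = -62 + sqrt(33)*(56/3 + 41) = -62 + sqrt(33)*(179/3) = -62 + 179*sqrt(33)/3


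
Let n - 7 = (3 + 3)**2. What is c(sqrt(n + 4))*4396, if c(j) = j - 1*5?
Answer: -21980 + 4396*sqrt(47) ≈ 8157.5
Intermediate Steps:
n = 43 (n = 7 + (3 + 3)**2 = 7 + 6**2 = 7 + 36 = 43)
c(j) = -5 + j (c(j) = j - 5 = -5 + j)
c(sqrt(n + 4))*4396 = (-5 + sqrt(43 + 4))*4396 = (-5 + sqrt(47))*4396 = -21980 + 4396*sqrt(47)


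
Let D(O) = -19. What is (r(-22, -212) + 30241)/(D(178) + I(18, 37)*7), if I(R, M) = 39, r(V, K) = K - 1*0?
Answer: 30029/254 ≈ 118.22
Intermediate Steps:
r(V, K) = K (r(V, K) = K + 0 = K)
(r(-22, -212) + 30241)/(D(178) + I(18, 37)*7) = (-212 + 30241)/(-19 + 39*7) = 30029/(-19 + 273) = 30029/254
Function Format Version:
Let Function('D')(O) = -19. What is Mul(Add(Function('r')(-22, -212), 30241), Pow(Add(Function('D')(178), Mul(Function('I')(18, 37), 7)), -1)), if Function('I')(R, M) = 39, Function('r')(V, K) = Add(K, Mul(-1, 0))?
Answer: Rational(30029, 254) ≈ 118.22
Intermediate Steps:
Function('r')(V, K) = K (Function('r')(V, K) = Add(K, 0) = K)
Mul(Add(Function('r')(-22, -212), 30241), Pow(Add(Function('D')(178), Mul(Function('I')(18, 37), 7)), -1)) = Mul(Add(-212, 30241), Pow(Add(-19, Mul(39, 7)), -1)) = Mul(30029, Pow(Add(-19, 273), -1)) = Mul(30029, Pow(254, -1)) = Mul(30029, Rational(1, 254)) = Rational(30029, 254)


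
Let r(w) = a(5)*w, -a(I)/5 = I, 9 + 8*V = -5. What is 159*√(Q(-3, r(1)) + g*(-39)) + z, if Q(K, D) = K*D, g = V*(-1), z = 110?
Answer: 110 + 477*√3/2 ≈ 523.09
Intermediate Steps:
V = -7/4 (V = -9/8 + (⅛)*(-5) = -9/8 - 5/8 = -7/4 ≈ -1.7500)
a(I) = -5*I
g = 7/4 (g = -7/4*(-1) = 7/4 ≈ 1.7500)
r(w) = -25*w (r(w) = (-5*5)*w = -25*w)
Q(K, D) = D*K
159*√(Q(-3, r(1)) + g*(-39)) + z = 159*√(-25*1*(-3) + (7/4)*(-39)) + 110 = 159*√(-25*(-3) - 273/4) + 110 = 159*√(75 - 273/4) + 110 = 159*√(27/4) + 110 = 159*(3*√3/2) + 110 = 477*√3/2 + 110 = 110 + 477*√3/2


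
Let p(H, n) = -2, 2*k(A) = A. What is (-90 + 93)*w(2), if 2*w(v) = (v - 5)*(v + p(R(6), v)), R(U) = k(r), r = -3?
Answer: 0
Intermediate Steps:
k(A) = A/2
R(U) = -3/2 (R(U) = (½)*(-3) = -3/2)
w(v) = (-5 + v)*(-2 + v)/2 (w(v) = ((v - 5)*(v - 2))/2 = ((-5 + v)*(-2 + v))/2 = (-5 + v)*(-2 + v)/2)
(-90 + 93)*w(2) = (-90 + 93)*(5 + (½)*2² - 7/2*2) = 3*(5 + (½)*4 - 7) = 3*(5 + 2 - 7) = 3*0 = 0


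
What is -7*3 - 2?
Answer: -23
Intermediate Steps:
-7*3 - 2 = -21 - 2 = -23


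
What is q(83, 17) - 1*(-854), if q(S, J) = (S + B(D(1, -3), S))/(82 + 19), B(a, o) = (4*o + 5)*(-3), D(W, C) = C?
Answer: 85326/101 ≈ 844.81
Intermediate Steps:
B(a, o) = -15 - 12*o (B(a, o) = (5 + 4*o)*(-3) = -15 - 12*o)
q(S, J) = -15/101 - 11*S/101 (q(S, J) = (S + (-15 - 12*S))/(82 + 19) = (-15 - 11*S)/101 = (-15 - 11*S)*(1/101) = -15/101 - 11*S/101)
q(83, 17) - 1*(-854) = (-15/101 - 11/101*83) - 1*(-854) = (-15/101 - 913/101) + 854 = -928/101 + 854 = 85326/101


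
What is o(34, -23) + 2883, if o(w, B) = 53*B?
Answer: 1664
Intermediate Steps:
o(34, -23) + 2883 = 53*(-23) + 2883 = -1219 + 2883 = 1664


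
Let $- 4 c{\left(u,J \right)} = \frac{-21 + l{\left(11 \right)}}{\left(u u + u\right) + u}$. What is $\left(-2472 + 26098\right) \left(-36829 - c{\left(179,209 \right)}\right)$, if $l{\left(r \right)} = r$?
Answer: $- \frac{28191081246711}{32399} \approx -8.7012 \cdot 10^{8}$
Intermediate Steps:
$c{\left(u,J \right)} = \frac{5}{2 \left(u^{2} + 2 u\right)}$ ($c{\left(u,J \right)} = - \frac{\left(-21 + 11\right) \frac{1}{\left(u u + u\right) + u}}{4} = - \frac{\left(-10\right) \frac{1}{\left(u^{2} + u\right) + u}}{4} = - \frac{\left(-10\right) \frac{1}{\left(u + u^{2}\right) + u}}{4} = - \frac{\left(-10\right) \frac{1}{u^{2} + 2 u}}{4} = \frac{5}{2 \left(u^{2} + 2 u\right)}$)
$\left(-2472 + 26098\right) \left(-36829 - c{\left(179,209 \right)}\right) = \left(-2472 + 26098\right) \left(-36829 - \frac{5}{2 \cdot 179 \left(2 + 179\right)}\right) = 23626 \left(-36829 - \frac{5}{2} \cdot \frac{1}{179} \cdot \frac{1}{181}\right) = 23626 \left(-36829 - \frac{5}{64798}\right) = 23626 \left(- \frac{2386445547}{64798}\right) = - \frac{28191081246711}{32399}$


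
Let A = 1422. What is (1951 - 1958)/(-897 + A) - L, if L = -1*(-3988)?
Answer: -299101/75 ≈ -3988.0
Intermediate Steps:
L = 3988
(1951 - 1958)/(-897 + A) - L = (1951 - 1958)/(-897 + 1422) - 1*3988 = -7/525 - 3988 = -7*1/525 - 3988 = -1/75 - 3988 = -299101/75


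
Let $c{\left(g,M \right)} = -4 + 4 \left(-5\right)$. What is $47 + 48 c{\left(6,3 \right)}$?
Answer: $-1105$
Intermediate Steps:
$c{\left(g,M \right)} = -24$ ($c{\left(g,M \right)} = -4 - 20 = -24$)
$47 + 48 c{\left(6,3 \right)} = 47 + 48 \left(-24\right) = 47 - 1152 = -1105$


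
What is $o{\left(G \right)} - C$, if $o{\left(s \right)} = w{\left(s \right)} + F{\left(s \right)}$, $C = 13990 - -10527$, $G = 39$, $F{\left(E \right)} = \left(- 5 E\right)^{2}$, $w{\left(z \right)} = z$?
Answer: $13547$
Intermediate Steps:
$F{\left(E \right)} = 25 E^{2}$
$C = 24517$ ($C = 13990 + 10527 = 24517$)
$o{\left(s \right)} = s + 25 s^{2}$
$o{\left(G \right)} - C = 39 \left(1 + 25 \cdot 39\right) - 24517 = 39 \left(1 + 975\right) - 24517 = 39 \cdot 976 - 24517 = 38064 - 24517 = 13547$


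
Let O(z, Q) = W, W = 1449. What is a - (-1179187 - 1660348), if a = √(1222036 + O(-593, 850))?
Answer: 2839535 + √1223485 ≈ 2.8406e+6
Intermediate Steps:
O(z, Q) = 1449
a = √1223485 (a = √(1222036 + 1449) = √1223485 ≈ 1106.1)
a - (-1179187 - 1660348) = √1223485 - (-1179187 - 1660348) = √1223485 - 1*(-2839535) = √1223485 + 2839535 = 2839535 + √1223485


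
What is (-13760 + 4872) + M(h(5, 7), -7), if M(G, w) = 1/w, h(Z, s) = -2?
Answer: -62217/7 ≈ -8888.1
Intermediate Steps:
(-13760 + 4872) + M(h(5, 7), -7) = (-13760 + 4872) + 1/(-7) = -8888 - ⅐ = -62217/7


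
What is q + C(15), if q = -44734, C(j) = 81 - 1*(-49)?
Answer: -44604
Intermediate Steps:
C(j) = 130 (C(j) = 81 + 49 = 130)
q + C(15) = -44734 + 130 = -44604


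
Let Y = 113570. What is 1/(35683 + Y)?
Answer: 1/149253 ≈ 6.7000e-6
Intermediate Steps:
1/(35683 + Y) = 1/(35683 + 113570) = 1/149253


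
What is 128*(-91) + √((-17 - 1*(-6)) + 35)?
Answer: -11648 + 2*√6 ≈ -11643.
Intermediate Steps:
128*(-91) + √((-17 - 1*(-6)) + 35) = -11648 + √((-17 + 6) + 35) = -11648 + √(-11 + 35) = -11648 + √24 = -11648 + 2*√6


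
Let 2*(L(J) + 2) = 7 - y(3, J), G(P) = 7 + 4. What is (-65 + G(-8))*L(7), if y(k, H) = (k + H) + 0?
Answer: 189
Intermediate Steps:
y(k, H) = H + k (y(k, H) = (H + k) + 0 = H + k)
G(P) = 11
L(J) = -J/2 (L(J) = -2 + (7 - (J + 3))/2 = -2 + (7 - (3 + J))/2 = -2 + (7 + (-3 - J))/2 = -2 + (4 - J)/2 = -2 + (2 - J/2) = -J/2)
(-65 + G(-8))*L(7) = (-65 + 11)*(-½*7) = -54*(-7/2) = 189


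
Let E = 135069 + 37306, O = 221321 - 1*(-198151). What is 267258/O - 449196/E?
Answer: -23726091127/12051081000 ≈ -1.9688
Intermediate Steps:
O = 419472 (O = 221321 + 198151 = 419472)
E = 172375
267258/O - 449196/E = 267258/419472 - 449196/172375 = 267258*(1/419472) - 449196*1/172375 = 44543/69912 - 449196/172375 = -23726091127/12051081000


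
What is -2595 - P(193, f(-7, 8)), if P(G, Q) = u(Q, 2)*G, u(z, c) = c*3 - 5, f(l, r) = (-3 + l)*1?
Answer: -2788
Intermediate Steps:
f(l, r) = -3 + l
u(z, c) = -5 + 3*c (u(z, c) = 3*c - 5 = -5 + 3*c)
P(G, Q) = G (P(G, Q) = (-5 + 3*2)*G = (-5 + 6)*G = 1*G = G)
-2595 - P(193, f(-7, 8)) = -2595 - 1*193 = -2595 - 193 = -2788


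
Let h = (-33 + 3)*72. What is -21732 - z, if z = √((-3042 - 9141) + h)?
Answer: -21732 - I*√14343 ≈ -21732.0 - 119.76*I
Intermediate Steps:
h = -2160 (h = -30*72 = -2160)
z = I*√14343 (z = √((-3042 - 9141) - 2160) = √(-12183 - 2160) = √(-14343) = I*√14343 ≈ 119.76*I)
-21732 - z = -21732 - I*√14343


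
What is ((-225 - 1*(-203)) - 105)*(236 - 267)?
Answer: 3937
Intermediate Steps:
((-225 - 1*(-203)) - 105)*(236 - 267) = ((-225 + 203) - 105)*(-31) = (-22 - 105)*(-31) = -127*(-31) = 3937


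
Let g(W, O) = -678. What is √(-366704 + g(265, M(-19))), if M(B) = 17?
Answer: I*√367382 ≈ 606.12*I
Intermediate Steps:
√(-366704 + g(265, M(-19))) = √(-366704 - 678) = √(-367382) = I*√367382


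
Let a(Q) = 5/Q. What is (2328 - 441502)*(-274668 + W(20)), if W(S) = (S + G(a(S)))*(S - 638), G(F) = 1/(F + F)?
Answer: 126598053936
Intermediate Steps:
G(F) = 1/(2*F)
W(S) = 11*S*(-638 + S)/10 (W(S) = (S + 1/(2*((5/S))))*(S - 638) = (S + (S/5)/2)*(-638 + S) = (S + S/10)*(-638 + S) = (11*S/10)*(-638 + S) = 11*S*(-638 + S)/10)
(2328 - 441502)*(-274668 + W(20)) = (2328 - 441502)*(-274668 + (11/10)*20*(-638 + 20)) = -439174*(-274668 + (11/10)*20*(-618)) = -439174*(-274668 - 13596) = -439174*(-288264) = 126598053936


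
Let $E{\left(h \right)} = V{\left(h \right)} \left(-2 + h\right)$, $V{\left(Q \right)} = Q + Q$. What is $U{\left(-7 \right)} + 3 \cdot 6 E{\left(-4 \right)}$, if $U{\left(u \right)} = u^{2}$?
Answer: $913$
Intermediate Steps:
$V{\left(Q \right)} = 2 Q$
$E{\left(h \right)} = 2 h \left(-2 + h\right)$
$U{\left(-7 \right)} + 3 \cdot 6 E{\left(-4 \right)} = \left(-7\right)^{2} + 3 \cdot 6 \cdot 2 \left(-4\right) \left(-2 - 4\right) = 49 + 18 \cdot 2 \left(-4\right) \left(-6\right) = 49 + 18 \cdot 48 = 49 + 864 = 913$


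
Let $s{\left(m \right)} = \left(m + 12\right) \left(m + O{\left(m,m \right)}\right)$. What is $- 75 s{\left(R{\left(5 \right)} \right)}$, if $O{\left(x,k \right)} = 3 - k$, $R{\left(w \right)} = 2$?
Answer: $-3150$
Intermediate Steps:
$s{\left(m \right)} = 36 + 3 m$ ($s{\left(m \right)} = \left(m + 12\right) \left(m - \left(-3 + m\right)\right) = \left(12 + m\right) 3 = 36 + 3 m$)
$- 75 s{\left(R{\left(5 \right)} \right)} = - 75 \left(36 + 3 \cdot 2\right) = - 75 \left(36 + 6\right) = \left(-75\right) 42 = -3150$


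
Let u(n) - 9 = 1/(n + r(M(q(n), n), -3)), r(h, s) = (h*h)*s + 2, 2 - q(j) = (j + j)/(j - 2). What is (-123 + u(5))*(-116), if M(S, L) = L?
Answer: 224837/17 ≈ 13226.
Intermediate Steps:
q(j) = 2 - 2*j/(-2 + j) (q(j) = 2 - (j + j)/(j - 2) = 2 - 2*j/(-2 + j))
r(h, s) = 2 + s*h**2 (r(h, s) = h**2*s + 2 = s*h**2 + 2 = 2 + s*h**2)
u(n) = 9 + 1/(2 + n - 3*n**2) (u(n) = 9 + 1/(n + (2 - 3*n**2)) = 9 + 1/(2 + n - 3*n**2))
(-123 + u(5))*(-116) = (-123 + (19 - 27*5**2 + 9*5)/(2 + 5 - 3*5**2))*(-116) = (-123 + (19 - 27*25 + 45)/(2 + 5 - 3*25))*(-116) = (-123 + (19 - 675 + 45)/(2 + 5 - 75))*(-116) = (-123 - 611/(-68))*(-116) = (-123 - 1/68*(-611))*(-116) = (-123 + 611/68)*(-116) = -7753/68*(-116) = 224837/17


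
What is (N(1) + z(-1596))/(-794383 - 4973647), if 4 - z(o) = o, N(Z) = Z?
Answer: -1601/5768030 ≈ -0.00027756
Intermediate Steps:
z(o) = 4 - o
(N(1) + z(-1596))/(-794383 - 4973647) = (1 + (4 - 1*(-1596)))/(-794383 - 4973647) = (1 + (4 + 1596))/(-5768030) = (1 + 1600)*(-1/5768030) = 1601*(-1/5768030) = -1601/5768030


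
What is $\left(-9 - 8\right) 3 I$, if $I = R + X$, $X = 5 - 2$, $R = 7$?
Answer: $-510$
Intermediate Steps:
$X = 3$
$I = 10$ ($I = 7 + 3 = 10$)
$\left(-9 - 8\right) 3 I = \left(-9 - 8\right) 3 \cdot 10 = \left(-17\right) 3 \cdot 10 = \left(-51\right) 10 = -510$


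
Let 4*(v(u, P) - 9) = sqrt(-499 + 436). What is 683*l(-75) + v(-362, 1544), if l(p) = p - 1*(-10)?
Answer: -44386 + 3*I*sqrt(7)/4 ≈ -44386.0 + 1.9843*I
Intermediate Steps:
v(u, P) = 9 + 3*I*sqrt(7)/4 (v(u, P) = 9 + sqrt(-499 + 436)/4 = 9 + sqrt(-63)/4 = 9 + (3*I*sqrt(7))/4 = 9 + 3*I*sqrt(7)/4)
l(p) = 10 + p (l(p) = p + 10 = 10 + p)
683*l(-75) + v(-362, 1544) = 683*(10 - 75) + (9 + 3*I*sqrt(7)/4) = 683*(-65) + (9 + 3*I*sqrt(7)/4) = -44395 + (9 + 3*I*sqrt(7)/4) = -44386 + 3*I*sqrt(7)/4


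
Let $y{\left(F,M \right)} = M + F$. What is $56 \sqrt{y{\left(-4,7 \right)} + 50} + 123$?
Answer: $123 + 56 \sqrt{53} \approx 530.69$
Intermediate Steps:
$y{\left(F,M \right)} = F + M$
$56 \sqrt{y{\left(-4,7 \right)} + 50} + 123 = 56 \sqrt{\left(-4 + 7\right) + 50} + 123 = 56 \sqrt{3 + 50} + 123 = 56 \sqrt{53} + 123 = 123 + 56 \sqrt{53}$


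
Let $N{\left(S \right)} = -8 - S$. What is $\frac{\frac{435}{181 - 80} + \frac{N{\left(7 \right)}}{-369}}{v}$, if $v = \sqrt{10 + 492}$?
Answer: $\frac{27005 \sqrt{502}}{3118173} \approx 0.19404$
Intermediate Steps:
$v = \sqrt{502} \approx 22.405$
$\frac{\frac{435}{181 - 80} + \frac{N{\left(7 \right)}}{-369}}{v} = \frac{\frac{435}{181 - 80} + \frac{-8 - 7}{-369}}{\sqrt{502}} = \left(\frac{435}{101} + \left(-8 - 7\right) \left(- \frac{1}{369}\right)\right) \frac{\sqrt{502}}{502} = \left(435 \cdot \frac{1}{101} - - \frac{5}{123}\right) \frac{\sqrt{502}}{502} = \left(\frac{435}{101} + \frac{5}{123}\right) \frac{\sqrt{502}}{502} = \frac{54010 \frac{\sqrt{502}}{502}}{12423} = \frac{27005 \sqrt{502}}{3118173}$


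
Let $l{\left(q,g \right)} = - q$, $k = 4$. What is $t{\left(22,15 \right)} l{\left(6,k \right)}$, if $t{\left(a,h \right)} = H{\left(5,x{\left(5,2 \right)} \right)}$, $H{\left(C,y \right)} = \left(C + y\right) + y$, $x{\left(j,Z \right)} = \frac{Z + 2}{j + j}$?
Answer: $- \frac{174}{5} \approx -34.8$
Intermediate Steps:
$x{\left(j,Z \right)} = \frac{2 + Z}{2 j}$
$H{\left(C,y \right)} = C + 2 y$
$t{\left(a,h \right)} = \frac{29}{5}$ ($t{\left(a,h \right)} = 5 + 2 \frac{2 + 2}{2 \cdot 5} = 5 + 2 \cdot \frac{1}{2} \cdot \frac{1}{5} \cdot 4 = 5 + 2 \cdot \frac{2}{5} = 5 + \frac{4}{5} = \frac{29}{5}$)
$t{\left(22,15 \right)} l{\left(6,k \right)} = \frac{29 \left(\left(-1\right) 6\right)}{5} = \frac{29}{5} \left(-6\right) = - \frac{174}{5}$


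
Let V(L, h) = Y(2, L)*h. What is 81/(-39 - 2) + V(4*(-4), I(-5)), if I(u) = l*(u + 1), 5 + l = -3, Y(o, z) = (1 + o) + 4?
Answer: 9103/41 ≈ 222.02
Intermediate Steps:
Y(o, z) = 5 + o
l = -8 (l = -5 - 3 = -8)
I(u) = -8 - 8*u (I(u) = -8*(u + 1) = -8*(1 + u) = -8 - 8*u)
V(L, h) = 7*h (V(L, h) = (5 + 2)*h = 7*h)
81/(-39 - 2) + V(4*(-4), I(-5)) = 81/(-39 - 2) + 7*(-8 - 8*(-5)) = 81/(-41) + 7*(-8 + 40) = -1/41*81 + 7*32 = -81/41 + 224 = 9103/41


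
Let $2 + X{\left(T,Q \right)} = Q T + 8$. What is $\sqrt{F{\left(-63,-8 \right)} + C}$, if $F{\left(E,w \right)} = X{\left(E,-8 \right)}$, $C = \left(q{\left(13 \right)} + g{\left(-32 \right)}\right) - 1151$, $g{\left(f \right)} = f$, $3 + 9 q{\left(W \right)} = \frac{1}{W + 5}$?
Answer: $\frac{i \sqrt{218158}}{18} \approx 25.949 i$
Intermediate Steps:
$q{\left(W \right)} = - \frac{1}{3} + \frac{1}{9 \left(5 + W\right)}$ ($q{\left(W \right)} = - \frac{1}{3} + \frac{1}{9 \left(W + 5\right)} = - \frac{1}{3} + \frac{1}{9 \left(5 + W\right)}$)
$X{\left(T,Q \right)} = 6 + Q T$ ($X{\left(T,Q \right)} = -2 + \left(Q T + 8\right) = -2 + \left(8 + Q T\right) = 6 + Q T$)
$C = - \frac{191699}{162}$ ($C = \left(\frac{-14 - 39}{9 \left(5 + 13\right)} - 32\right) - 1151 = \left(\frac{-14 - 39}{9 \cdot 18} - 32\right) - 1151 = \left(\frac{1}{9} \cdot \frac{1}{18} \left(-53\right) - 32\right) - 1151 = \left(- \frac{53}{162} - 32\right) - 1151 = - \frac{5237}{162} - 1151 = - \frac{191699}{162} \approx -1183.3$)
$F{\left(E,w \right)} = 6 - 8 E$
$\sqrt{F{\left(-63,-8 \right)} + C} = \sqrt{\left(6 - -504\right) - \frac{191699}{162}} = \sqrt{\left(6 + 504\right) - \frac{191699}{162}} = \sqrt{510 - \frac{191699}{162}} = \sqrt{- \frac{109079}{162}} = \frac{i \sqrt{218158}}{18}$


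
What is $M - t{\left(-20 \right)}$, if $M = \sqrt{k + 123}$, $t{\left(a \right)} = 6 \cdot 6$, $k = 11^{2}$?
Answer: $-36 + 2 \sqrt{61} \approx -20.38$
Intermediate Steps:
$k = 121$
$t{\left(a \right)} = 36$
$M = 2 \sqrt{61}$ ($M = \sqrt{121 + 123} = \sqrt{244} = 2 \sqrt{61} \approx 15.62$)
$M - t{\left(-20 \right)} = 2 \sqrt{61} - 36 = -36 + 2 \sqrt{61}$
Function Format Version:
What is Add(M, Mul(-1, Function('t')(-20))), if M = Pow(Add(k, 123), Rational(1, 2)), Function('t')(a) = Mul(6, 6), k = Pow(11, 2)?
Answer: Add(-36, Mul(2, Pow(61, Rational(1, 2)))) ≈ -20.380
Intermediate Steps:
k = 121
Function('t')(a) = 36
M = Mul(2, Pow(61, Rational(1, 2))) (M = Pow(Add(121, 123), Rational(1, 2)) = Pow(244, Rational(1, 2)) = Mul(2, Pow(61, Rational(1, 2))) ≈ 15.620)
Add(M, Mul(-1, Function('t')(-20))) = Add(Mul(2, Pow(61, Rational(1, 2))), Mul(-1, 36)) = Add(Mul(2, Pow(61, Rational(1, 2))), -36) = Add(-36, Mul(2, Pow(61, Rational(1, 2))))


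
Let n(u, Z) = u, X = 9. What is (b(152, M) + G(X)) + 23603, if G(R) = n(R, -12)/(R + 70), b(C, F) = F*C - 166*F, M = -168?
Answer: 2050454/79 ≈ 25955.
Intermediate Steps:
b(C, F) = -166*F + C*F (b(C, F) = C*F - 166*F = -166*F + C*F)
G(R) = R/(70 + R) (G(R) = R/(R + 70) = R/(70 + R))
(b(152, M) + G(X)) + 23603 = (-168*(-166 + 152) + 9/(70 + 9)) + 23603 = (-168*(-14) + 9/79) + 23603 = (2352 + 9*(1/79)) + 23603 = (2352 + 9/79) + 23603 = 185817/79 + 23603 = 2050454/79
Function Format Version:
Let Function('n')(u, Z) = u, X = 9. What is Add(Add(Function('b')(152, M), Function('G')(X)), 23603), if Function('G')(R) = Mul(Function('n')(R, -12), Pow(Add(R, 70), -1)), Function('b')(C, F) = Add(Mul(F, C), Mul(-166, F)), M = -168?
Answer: Rational(2050454, 79) ≈ 25955.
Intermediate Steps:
Function('b')(C, F) = Add(Mul(-166, F), Mul(C, F)) (Function('b')(C, F) = Add(Mul(C, F), Mul(-166, F)) = Add(Mul(-166, F), Mul(C, F)))
Function('G')(R) = Mul(R, Pow(Add(70, R), -1)) (Function('G')(R) = Mul(R, Pow(Add(R, 70), -1)) = Mul(R, Pow(Add(70, R), -1)))
Add(Add(Function('b')(152, M), Function('G')(X)), 23603) = Add(Add(Mul(-168, Add(-166, 152)), Mul(9, Pow(Add(70, 9), -1))), 23603) = Add(Add(Mul(-168, -14), Mul(9, Pow(79, -1))), 23603) = Add(Add(2352, Mul(9, Rational(1, 79))), 23603) = Add(Add(2352, Rational(9, 79)), 23603) = Add(Rational(185817, 79), 23603) = Rational(2050454, 79)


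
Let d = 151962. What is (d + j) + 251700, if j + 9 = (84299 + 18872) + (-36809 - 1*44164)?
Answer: 425851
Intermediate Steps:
j = 22189 (j = -9 + ((84299 + 18872) + (-36809 - 1*44164)) = -9 + (103171 + (-36809 - 44164)) = -9 + (103171 - 80973) = -9 + 22198 = 22189)
(d + j) + 251700 = (151962 + 22189) + 251700 = 174151 + 251700 = 425851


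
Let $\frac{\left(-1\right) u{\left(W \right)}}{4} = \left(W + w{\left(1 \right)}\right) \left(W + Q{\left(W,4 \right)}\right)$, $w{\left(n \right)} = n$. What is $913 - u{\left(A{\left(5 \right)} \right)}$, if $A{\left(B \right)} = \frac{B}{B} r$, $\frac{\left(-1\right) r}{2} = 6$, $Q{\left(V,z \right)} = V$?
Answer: $1969$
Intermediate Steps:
$r = -12$ ($r = \left(-2\right) 6 = -12$)
$A{\left(B \right)} = -12$ ($A{\left(B \right)} = \frac{B}{B} \left(-12\right) = 1 \left(-12\right) = -12$)
$u{\left(W \right)} = - 8 W \left(1 + W\right)$ ($u{\left(W \right)} = - 4 \left(W + 1\right) \left(W + W\right) = - 4 \left(1 + W\right) 2 W = - 4 \cdot 2 W \left(1 + W\right) = - 8 W \left(1 + W\right)$)
$913 - u{\left(A{\left(5 \right)} \right)} = 913 - 8 \left(-12\right) \left(-1 - -12\right) = 913 - 8 \left(-12\right) \left(-1 + 12\right) = 913 - 8 \left(-12\right) 11 = 913 - -1056 = 913 + 1056 = 1969$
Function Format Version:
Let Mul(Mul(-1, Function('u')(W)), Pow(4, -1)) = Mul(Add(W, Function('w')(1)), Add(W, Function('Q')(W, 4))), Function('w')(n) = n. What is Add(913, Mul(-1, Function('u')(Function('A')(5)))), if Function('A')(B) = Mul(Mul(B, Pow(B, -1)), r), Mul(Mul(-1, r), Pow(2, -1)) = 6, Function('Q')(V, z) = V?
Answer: 1969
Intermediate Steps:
r = -12 (r = Mul(-2, 6) = -12)
Function('A')(B) = -12 (Function('A')(B) = Mul(Mul(B, Pow(B, -1)), -12) = Mul(1, -12) = -12)
Function('u')(W) = Mul(-8, W, Add(1, W)) (Function('u')(W) = Mul(-4, Mul(Add(W, 1), Add(W, W))) = Mul(-4, Mul(Add(1, W), Mul(2, W))) = Mul(-4, Mul(2, W, Add(1, W))) = Mul(-8, W, Add(1, W)))
Add(913, Mul(-1, Function('u')(Function('A')(5)))) = Add(913, Mul(-1, Mul(8, -12, Add(-1, Mul(-1, -12))))) = Add(913, Mul(-1, Mul(8, -12, Add(-1, 12)))) = Add(913, Mul(-1, Mul(8, -12, 11))) = Add(913, Mul(-1, -1056)) = Add(913, 1056) = 1969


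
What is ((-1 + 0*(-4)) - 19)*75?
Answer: -1500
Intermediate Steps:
((-1 + 0*(-4)) - 19)*75 = ((-1 + 0) - 19)*75 = (-1 - 19)*75 = -20*75 = -1500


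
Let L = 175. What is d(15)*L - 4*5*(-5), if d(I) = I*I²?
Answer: 590725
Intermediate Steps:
d(I) = I³
d(15)*L - 4*5*(-5) = 15³*175 - 4*5*(-5) = 3375*175 - 20*(-5) = 590625 + 100 = 590725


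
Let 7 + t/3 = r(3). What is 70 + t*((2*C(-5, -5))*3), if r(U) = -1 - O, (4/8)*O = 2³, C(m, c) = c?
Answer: 2230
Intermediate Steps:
O = 16 (O = 2*2³ = 2*8 = 16)
r(U) = -17 (r(U) = -1 - 1*16 = -1 - 16 = -17)
t = -72 (t = -21 + 3*(-17) = -21 - 51 = -72)
70 + t*((2*C(-5, -5))*3) = 70 - 72*2*(-5)*3 = 70 - (-720)*3 = 70 - 72*(-30) = 70 + 2160 = 2230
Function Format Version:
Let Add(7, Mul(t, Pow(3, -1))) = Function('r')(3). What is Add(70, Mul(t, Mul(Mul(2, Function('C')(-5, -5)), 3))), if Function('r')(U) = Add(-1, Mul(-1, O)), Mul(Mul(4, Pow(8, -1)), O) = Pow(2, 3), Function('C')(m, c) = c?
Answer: 2230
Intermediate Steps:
O = 16 (O = Mul(2, Pow(2, 3)) = Mul(2, 8) = 16)
Function('r')(U) = -17 (Function('r')(U) = Add(-1, Mul(-1, 16)) = Add(-1, -16) = -17)
t = -72 (t = Add(-21, Mul(3, -17)) = Add(-21, -51) = -72)
Add(70, Mul(t, Mul(Mul(2, Function('C')(-5, -5)), 3))) = Add(70, Mul(-72, Mul(Mul(2, -5), 3))) = Add(70, Mul(-72, Mul(-10, 3))) = Add(70, Mul(-72, -30)) = Add(70, 2160) = 2230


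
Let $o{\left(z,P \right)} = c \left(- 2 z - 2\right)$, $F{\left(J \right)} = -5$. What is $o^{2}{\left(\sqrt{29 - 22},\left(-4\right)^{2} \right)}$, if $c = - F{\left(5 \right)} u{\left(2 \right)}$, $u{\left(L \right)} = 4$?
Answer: $12800 + 3200 \sqrt{7} \approx 21266.0$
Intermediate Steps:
$c = 20$ ($c = \left(-1\right) \left(-5\right) 4 = 5 \cdot 4 = 20$)
$o{\left(z,P \right)} = -40 - 40 z$ ($o{\left(z,P \right)} = 20 \left(- 2 z - 2\right) = 20 \left(-2 - 2 z\right) = -40 - 40 z$)
$o^{2}{\left(\sqrt{29 - 22},\left(-4\right)^{2} \right)} = \left(-40 - 40 \sqrt{29 - 22}\right)^{2} = \left(-40 - 40 \sqrt{7}\right)^{2}$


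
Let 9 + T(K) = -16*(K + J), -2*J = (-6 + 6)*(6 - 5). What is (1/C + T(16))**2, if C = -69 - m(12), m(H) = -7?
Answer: 269977761/3844 ≈ 70234.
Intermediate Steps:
J = 0 (J = -(-6 + 6)*(6 - 5)/2 = -0 = -1/2*0 = 0)
T(K) = -9 - 16*K (T(K) = -9 - 16*(K + 0) = -9 - 16*K)
C = -62 (C = -69 - 1*(-7) = -69 + 7 = -62)
(1/C + T(16))**2 = (1/(-62) + (-9 - 16*16))**2 = (-1/62 + (-9 - 256))**2 = (-1/62 - 265)**2 = (-16431/62)**2 = 269977761/3844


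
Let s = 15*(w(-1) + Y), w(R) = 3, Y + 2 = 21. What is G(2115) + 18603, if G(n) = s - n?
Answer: 16818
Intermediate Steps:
Y = 19 (Y = -2 + 21 = 19)
s = 330 (s = 15*(3 + 19) = 15*22 = 330)
G(n) = 330 - n
G(2115) + 18603 = (330 - 1*2115) + 18603 = (330 - 2115) + 18603 = -1785 + 18603 = 16818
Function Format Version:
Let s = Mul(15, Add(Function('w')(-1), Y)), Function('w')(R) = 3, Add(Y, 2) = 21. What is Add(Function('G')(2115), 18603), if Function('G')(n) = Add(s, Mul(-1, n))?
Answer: 16818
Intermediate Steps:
Y = 19 (Y = Add(-2, 21) = 19)
s = 330 (s = Mul(15, Add(3, 19)) = Mul(15, 22) = 330)
Function('G')(n) = Add(330, Mul(-1, n))
Add(Function('G')(2115), 18603) = Add(Add(330, Mul(-1, 2115)), 18603) = Add(Add(330, -2115), 18603) = Add(-1785, 18603) = 16818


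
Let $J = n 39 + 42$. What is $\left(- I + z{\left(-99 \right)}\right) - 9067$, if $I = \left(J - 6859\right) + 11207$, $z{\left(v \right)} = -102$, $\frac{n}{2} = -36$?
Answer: $-10751$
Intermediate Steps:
$n = -72$ ($n = 2 \left(-36\right) = -72$)
$J = -2766$ ($J = \left(-72\right) 39 + 42 = -2808 + 42 = -2766$)
$I = 1582$ ($I = \left(-2766 - 6859\right) + 11207 = -9625 + 11207 = 1582$)
$\left(- I + z{\left(-99 \right)}\right) - 9067 = \left(\left(-1\right) 1582 - 102\right) - 9067 = \left(-1582 - 102\right) - 9067 = -1684 - 9067 = -10751$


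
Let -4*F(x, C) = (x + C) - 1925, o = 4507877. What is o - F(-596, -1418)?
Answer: 18027569/4 ≈ 4.5069e+6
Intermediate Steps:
F(x, C) = 1925/4 - C/4 - x/4 (F(x, C) = -((x + C) - 1925)/4 = -((C + x) - 1925)/4 = -(-1925 + C + x)/4 = 1925/4 - C/4 - x/4)
o - F(-596, -1418) = 4507877 - (1925/4 - 1/4*(-1418) - 1/4*(-596)) = 4507877 - (1925/4 + 709/2 + 149) = 4507877 - 1*3939/4 = 4507877 - 3939/4 = 18027569/4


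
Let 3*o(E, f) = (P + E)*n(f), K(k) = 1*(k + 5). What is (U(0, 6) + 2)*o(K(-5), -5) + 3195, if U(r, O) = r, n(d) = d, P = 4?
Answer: 9545/3 ≈ 3181.7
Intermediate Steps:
K(k) = 5 + k (K(k) = 1*(5 + k) = 5 + k)
o(E, f) = f*(4 + E)/3 (o(E, f) = ((4 + E)*f)/3 = (f*(4 + E))/3 = f*(4 + E)/3)
(U(0, 6) + 2)*o(K(-5), -5) + 3195 = (0 + 2)*((⅓)*(-5)*(4 + (5 - 5))) + 3195 = 2*((⅓)*(-5)*(4 + 0)) + 3195 = 2*((⅓)*(-5)*4) + 3195 = 2*(-20/3) + 3195 = -40/3 + 3195 = 9545/3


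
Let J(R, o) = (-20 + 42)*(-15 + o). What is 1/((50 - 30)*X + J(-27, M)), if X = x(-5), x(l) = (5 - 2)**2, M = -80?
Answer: -1/1910 ≈ -0.00052356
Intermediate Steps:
x(l) = 9 (x(l) = 3**2 = 9)
X = 9
J(R, o) = -330 + 22*o (J(R, o) = 22*(-15 + o) = -330 + 22*o)
1/((50 - 30)*X + J(-27, M)) = 1/((50 - 30)*9 + (-330 + 22*(-80))) = 1/(20*9 + (-330 - 1760)) = 1/(180 - 2090) = 1/(-1910) = -1/1910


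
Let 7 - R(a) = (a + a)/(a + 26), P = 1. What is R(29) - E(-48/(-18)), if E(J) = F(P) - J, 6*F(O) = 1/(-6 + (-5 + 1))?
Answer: 1139/132 ≈ 8.6288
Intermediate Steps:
F(O) = -1/60 (F(O) = 1/(6*(-6 + (-5 + 1))) = 1/(6*(-6 - 4)) = (⅙)/(-10) = (⅙)*(-⅒) = -1/60)
E(J) = -1/60 - J
R(a) = 7 - 2*a/(26 + a) (R(a) = 7 - (a + a)/(a + 26) = 7 - 2*a/(26 + a))
R(29) - E(-48/(-18)) = (182 + 5*29)/(26 + 29) - (-1/60 - (-48)/(-18)) = (182 + 145)/55 - (-1/60 - (-48)*(-1)/18) = (1/55)*327 - (-1/60 - 1*8/3) = 327/55 - (-1/60 - 8/3) = 327/55 - 1*(-161/60) = 327/55 + 161/60 = 1139/132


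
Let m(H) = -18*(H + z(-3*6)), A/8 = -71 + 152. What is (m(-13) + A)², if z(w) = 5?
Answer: 627264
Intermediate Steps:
A = 648 (A = 8*(-71 + 152) = 8*81 = 648)
m(H) = -90 - 18*H (m(H) = -18*(H + 5) = -18*(5 + H) = -90 - 18*H)
(m(-13) + A)² = ((-90 - 18*(-13)) + 648)² = ((-90 + 234) + 648)² = (144 + 648)² = 792² = 627264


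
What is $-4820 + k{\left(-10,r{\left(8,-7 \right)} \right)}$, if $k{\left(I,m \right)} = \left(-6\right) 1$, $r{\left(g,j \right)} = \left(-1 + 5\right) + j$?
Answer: $-4826$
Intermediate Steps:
$r{\left(g,j \right)} = 4 + j$
$k{\left(I,m \right)} = -6$
$-4820 + k{\left(-10,r{\left(8,-7 \right)} \right)} = -4820 - 6 = -4826$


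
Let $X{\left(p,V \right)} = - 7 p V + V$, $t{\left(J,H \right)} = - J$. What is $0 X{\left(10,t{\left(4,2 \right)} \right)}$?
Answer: $0$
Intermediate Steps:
$X{\left(p,V \right)} = V - 7 V p$ ($X{\left(p,V \right)} = - 7 V p + V = V - 7 V p$)
$0 X{\left(10,t{\left(4,2 \right)} \right)} = 0 \left(-1\right) 4 \left(1 - 70\right) = 0 \left(- 4 \left(1 - 70\right)\right) = 0 \left(\left(-4\right) \left(-69\right)\right) = 0 \cdot 276 = 0$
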